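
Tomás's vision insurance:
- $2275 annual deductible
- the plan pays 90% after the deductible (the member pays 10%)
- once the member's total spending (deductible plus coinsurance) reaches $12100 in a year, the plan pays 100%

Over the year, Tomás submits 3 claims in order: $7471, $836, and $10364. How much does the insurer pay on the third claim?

$9327.60

Claim 1 ($7471): $2275 finishes the deductible; $5196 goes to coinsurance; coinsurance $5196 × 10% = $519.60. Member owes $2794.60 (running OOP $2794.60). Plan pays $7471 − $2794.60 = $4676.40.
Claim 2 ($836): deductible met; 10% of $836 = $83.60. Member owes $83.60 (running OOP $2878.20). Plan pays $836 − $83.60 = $752.40.
Claim 3 ($10364): deductible met; 10% of $10364 = $1036.40. Member owes $1036.40 (running OOP $3914.60). Insurer: $10364 − $1036.40 = $9327.60.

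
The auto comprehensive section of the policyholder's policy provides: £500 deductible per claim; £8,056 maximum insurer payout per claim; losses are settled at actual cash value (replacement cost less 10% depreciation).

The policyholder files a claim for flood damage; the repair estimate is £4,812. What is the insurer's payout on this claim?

£3,830.80

At 10% depreciation, ACV = £4,812 − £481.20 = £4,330.80.
Less the £500 deductible: £4,330.80 − £500 = £3,830.80.
That's under the £8,056 cap, so the insurer reimburses the full £3,830.80.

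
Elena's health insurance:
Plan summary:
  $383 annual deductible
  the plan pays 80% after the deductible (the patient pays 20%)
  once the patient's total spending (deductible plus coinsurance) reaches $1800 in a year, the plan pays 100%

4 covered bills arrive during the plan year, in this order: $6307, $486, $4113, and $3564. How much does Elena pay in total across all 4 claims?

$1800

Claim 1 ($6307): deductible takes $383, $5924 remains; 20% of $5924 = $1184.80. Patient owes $1567.80 (running OOP $1567.80).
Claim 2 ($486): 20% coinsurance on $486 = $97.20. Patient pays $97.20; OOP now $1665.
Claim 3 ($4113): deductible already satisfied, so patient's share is 20% × $4113 = $822.60. That would push OOP to $2487.60, over the $1800 cap, so patient pays $1800 − $1665 = $135.
Claim 4 ($3564): deductible met; 20% of $3564 = $712.80. OOP would hit $2512.80 > $1800, so the cap limits the patient to $1800 − $1800 = $0.
Summing the patient's payments: $1567.80 + $97.20 + $135 + $0 = $1800.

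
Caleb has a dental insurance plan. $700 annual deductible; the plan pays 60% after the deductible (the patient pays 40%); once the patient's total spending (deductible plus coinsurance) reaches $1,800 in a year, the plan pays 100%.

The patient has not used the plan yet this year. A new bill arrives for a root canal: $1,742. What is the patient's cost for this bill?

$1,116.80

The full $700 deductible is still open; $700 of this bill applies to it.
That leaves $1,742 − $700 = $1,042 for coinsurance.
Patient's 40% share of $1,042 is $416.80.
So the patient owes $700 + $416.80 = $1,116.80 before any cap.
Cumulative spending $0 + $1,116.80 = $1,116.80 stays under the $1,800 maximum.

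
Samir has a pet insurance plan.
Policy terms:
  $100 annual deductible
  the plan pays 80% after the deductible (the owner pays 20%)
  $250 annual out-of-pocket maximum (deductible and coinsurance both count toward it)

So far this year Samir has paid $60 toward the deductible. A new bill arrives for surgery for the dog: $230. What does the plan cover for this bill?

$152

Deductible still to meet: $100 − $60 = $40.
The remaining $190 (= $230 − $40) moves to coinsurance.
20% of $190 = $38 falls to the owner.
That puts the owner's cost at $40 + $38 = $78 before any cap.
Total out-of-pocket so far would be $60 + $78 = $138, below the $250 cap — no reduction.
The plan picks up $230 − $78 = $152.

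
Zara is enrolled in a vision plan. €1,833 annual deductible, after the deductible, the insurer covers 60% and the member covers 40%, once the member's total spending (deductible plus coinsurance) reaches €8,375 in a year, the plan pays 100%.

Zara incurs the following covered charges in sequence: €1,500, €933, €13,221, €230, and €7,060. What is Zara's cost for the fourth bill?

#1 (€1,500): entire amount goes to the deductible. Cost to member: €1,500. OOP to date €1,500.
#2 (€933): €333 to deductible, leaving €600; coinsurance €600 × 40% = €240. Member pays €573; OOP now €2,073.
#3 (€13,221): deductible already satisfied, so member's share is 40% × €13,221 = €5,288.40. Member pays €5,288.40; OOP now €7,361.40.
#4 (€230): deductible met; 40% of €230 = €92. Cost to member: €92. OOP to date €7,453.40.

€92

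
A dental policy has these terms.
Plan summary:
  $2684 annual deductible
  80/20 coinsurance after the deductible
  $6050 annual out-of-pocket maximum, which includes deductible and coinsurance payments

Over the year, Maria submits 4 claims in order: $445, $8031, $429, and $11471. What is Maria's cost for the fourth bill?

$2121.80

#1 ($445): all of it applies to the deductible. Patient owes $445 (running OOP $445).
#2 ($8031): $2239 finishes the deductible; $5792 goes to coinsurance; 20% of $5792 = $1158.40. Patient pays $3397.40; OOP now $3842.40.
#3 ($429): deductible already satisfied, so patient's share is 20% × $429 = $85.80. Patient owes $85.80 (running OOP $3928.20).
#4 ($11471): deductible already satisfied, so patient's share is 20% × $11471 = $2294.20. Adding that to $3928.20 gives $6222.40, past the $6050 cap; patient pays only $6050 − $3928.20 = $2121.80.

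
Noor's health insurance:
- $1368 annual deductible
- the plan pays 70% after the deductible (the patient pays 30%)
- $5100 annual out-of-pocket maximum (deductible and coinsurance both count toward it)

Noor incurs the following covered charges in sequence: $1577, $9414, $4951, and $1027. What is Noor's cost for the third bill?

$845.10

Claim 1 — $1577: deductible takes $1368, $209 remains; 30% of $209 = $62.70. Cost to patient: $1430.70. OOP to date $1430.70.
Claim 2 — $9414: deductible met; 30% of $9414 = $2824.20. Patient pays $2824.20; OOP now $4254.90.
Claim 3 — $4951: deductible already satisfied, so patient's share is 30% × $4951 = $1485.30. That would push OOP to $5740.20, over the $5100 cap, so patient pays $5100 − $4254.90 = $845.10.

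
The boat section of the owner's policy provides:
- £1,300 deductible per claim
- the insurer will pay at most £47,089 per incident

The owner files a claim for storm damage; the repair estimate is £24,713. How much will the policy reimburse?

£23,413

Less the £1,300 deductible: £24,713 − £1,300 = £23,413.
£23,413 ≤ £47,089, so the limit doesn't bind; insurer pays £23,413.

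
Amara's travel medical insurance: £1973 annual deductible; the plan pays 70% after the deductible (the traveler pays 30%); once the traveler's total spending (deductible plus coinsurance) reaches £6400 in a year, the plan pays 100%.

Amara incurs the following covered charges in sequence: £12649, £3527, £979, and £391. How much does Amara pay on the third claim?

£166.10

Claim 1 — £12649: deductible takes £1973, £10676 remains; traveler's 30% is £3202.80. Cost to traveler: £5175.80. OOP to date £5175.80.
Claim 2 — £3527: deductible already satisfied, so traveler's share is 30% × £3527 = £1058.10. Traveler owes £1058.10 (running OOP £6233.90).
Claim 3 — £979: deductible already satisfied, so traveler's share is 30% × £979 = £293.70. That would push OOP to £6527.60, over the £6400 cap, so traveler pays £6400 − £6233.90 = £166.10.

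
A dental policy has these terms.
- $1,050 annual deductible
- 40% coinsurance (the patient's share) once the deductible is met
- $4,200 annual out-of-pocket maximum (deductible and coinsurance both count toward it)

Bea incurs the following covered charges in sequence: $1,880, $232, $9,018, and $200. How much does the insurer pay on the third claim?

Bill 1, $1,880: $1,050 finishes the deductible; $830 goes to coinsurance; patient's 40% is $332. Patient owes $1,382 (running OOP $1,382). Plan pays $1,880 − $1,382 = $498.
Bill 2, $232: 40% coinsurance on $232 = $92.80. Cost to patient: $92.80. OOP to date $1,474.80. Plan pays $232 − $92.80 = $139.20.
Bill 3, $9,018: deductible met; 40% of $9,018 = $3,607.20. Adding that to $1,474.80 gives $5,082, past the $4,200 cap; patient pays only $4,200 − $1,474.80 = $2,725.20. Plan pays $9,018 − $2,725.20 = $6,292.80.

$6,292.80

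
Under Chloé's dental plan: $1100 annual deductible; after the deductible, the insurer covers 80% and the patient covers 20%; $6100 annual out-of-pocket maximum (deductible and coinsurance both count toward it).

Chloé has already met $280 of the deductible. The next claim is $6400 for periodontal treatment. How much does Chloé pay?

$280 of the $1100 deductible is already met, leaving $820.
The remaining $5580 (= $6400 − $820) moves to coinsurance.
Patient's 20% share of $5580 is $1116.
So the patient owes $820 + $1116 = $1936 before any cap.
Total out-of-pocket so far would be $280 + $1936 = $2216, below the $6100 cap — no reduction.

$1936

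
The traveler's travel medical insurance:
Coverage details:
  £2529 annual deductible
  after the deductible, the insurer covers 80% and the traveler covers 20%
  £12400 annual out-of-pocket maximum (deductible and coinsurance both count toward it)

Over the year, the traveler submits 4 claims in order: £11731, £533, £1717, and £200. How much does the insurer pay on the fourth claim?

£160

Bill 1, £11731: £2529 to deductible, leaving £9202; traveler's 20% is £1840.40. Cost to traveler: £4369.40. OOP to date £4369.40. Insurer: £11731 − £4369.40 = £7361.60.
Bill 2, £533: deductible met; 20% of £533 = £106.60. Traveler owes £106.60 (running OOP £4476). Insurer: £533 − £106.60 = £426.40.
Bill 3, £1717: deductible already satisfied, so traveler's share is 20% × £1717 = £343.40. Cost to traveler: £343.40. OOP to date £4819.40. Insurer: £1717 − £343.40 = £1373.60.
Bill 4, £200: deductible already satisfied, so traveler's share is 20% × £200 = £40. Traveler pays £40; OOP now £4859.40. Insurer: £200 − £40 = £160.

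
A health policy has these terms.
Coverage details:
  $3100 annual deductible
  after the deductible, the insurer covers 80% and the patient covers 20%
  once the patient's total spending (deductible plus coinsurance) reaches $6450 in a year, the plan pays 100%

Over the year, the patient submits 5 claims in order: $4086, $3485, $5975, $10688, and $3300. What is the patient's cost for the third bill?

$1195

Claim 1 ($4086): deductible takes $3100, $986 remains; patient's 20% is $197.20. Patient owes $3297.20 (running OOP $3297.20).
Claim 2 ($3485): deductible already satisfied, so patient's share is 20% × $3485 = $697. Patient owes $697 (running OOP $3994.20).
Claim 3 ($5975): 20% coinsurance on $5975 = $1195. Patient pays $1195; OOP now $5189.20.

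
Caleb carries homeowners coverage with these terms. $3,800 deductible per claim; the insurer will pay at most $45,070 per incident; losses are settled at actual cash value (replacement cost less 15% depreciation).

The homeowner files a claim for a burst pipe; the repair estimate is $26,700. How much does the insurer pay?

At 15% depreciation, ACV = $26,700 − $4,005 = $22,695.
After the deductible, $22,695 − $3,800 = $18,895 remains.
$18,895 is within the $45,070 limit, so the insurer pays $18,895.

$18,895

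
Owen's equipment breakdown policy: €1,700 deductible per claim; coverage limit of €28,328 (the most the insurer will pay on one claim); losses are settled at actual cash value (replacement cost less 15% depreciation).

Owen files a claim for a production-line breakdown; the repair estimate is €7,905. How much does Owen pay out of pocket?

€2,885.75

Actual cash value after 15% depreciation: €7,905 × 85% = €6,719.25.
After the deductible, €6,719.25 − €1,700 = €5,019.25 remains.
€5,019.25 ≤ €28,328, so the limit doesn't bind; insurer pays €5,019.25.
Business owner's share is the uncovered remainder: €7,905 − €5,019.25 = €2,885.75.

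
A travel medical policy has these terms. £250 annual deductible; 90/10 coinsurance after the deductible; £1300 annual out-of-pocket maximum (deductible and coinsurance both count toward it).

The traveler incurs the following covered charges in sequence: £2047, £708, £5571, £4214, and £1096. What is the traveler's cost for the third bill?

£557.10

Claim 1 (£2047): deductible takes £250, £1797 remains; coinsurance £1797 × 10% = £179.70. Cost to traveler: £429.70. OOP to date £429.70.
Claim 2 (£708): deductible already satisfied, so traveler's share is 10% × £708 = £70.80. Cost to traveler: £70.80. OOP to date £500.50.
Claim 3 (£5571): deductible already satisfied, so traveler's share is 10% × £5571 = £557.10. Cost to traveler: £557.10. OOP to date £1057.60.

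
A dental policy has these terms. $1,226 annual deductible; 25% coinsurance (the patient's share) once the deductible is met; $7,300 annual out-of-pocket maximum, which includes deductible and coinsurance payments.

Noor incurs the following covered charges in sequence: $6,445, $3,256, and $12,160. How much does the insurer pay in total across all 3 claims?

Bill 1, $6,445: deductible takes $1,226, $5,219 remains; patient's 25% is $1,304.75. Cost to patient: $2,530.75. OOP to date $2,530.75. Insurer: $6,445 − $2,530.75 = $3,914.25.
Bill 2, $3,256: 25% coinsurance on $3,256 = $814. Cost to patient: $814. OOP to date $3,344.75. Insurer: $3,256 − $814 = $2,442.
Bill 3, $12,160: deductible met; 25% of $12,160 = $3,040. Patient pays $3,040; OOP now $6,384.75. Insurer: $12,160 − $3,040 = $9,120.
Insurer total: $3,914.25 + $2,442 + $9,120 = $15,476.25.

$15,476.25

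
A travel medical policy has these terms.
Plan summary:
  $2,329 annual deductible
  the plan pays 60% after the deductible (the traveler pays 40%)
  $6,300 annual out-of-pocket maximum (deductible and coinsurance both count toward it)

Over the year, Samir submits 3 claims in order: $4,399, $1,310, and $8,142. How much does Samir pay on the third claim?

#1 ($4,399): deductible takes $2,329, $2,070 remains; 40% of $2,070 = $828. Traveler pays $3,157; OOP now $3,157.
#2 ($1,310): deductible met; 40% of $1,310 = $524. Cost to traveler: $524. OOP to date $3,681.
#3 ($8,142): 40% coinsurance on $8,142 = $3,256.80. OOP would hit $6,937.80 > $6,300, so the cap limits the traveler to $6,300 − $3,681 = $2,619.

$2,619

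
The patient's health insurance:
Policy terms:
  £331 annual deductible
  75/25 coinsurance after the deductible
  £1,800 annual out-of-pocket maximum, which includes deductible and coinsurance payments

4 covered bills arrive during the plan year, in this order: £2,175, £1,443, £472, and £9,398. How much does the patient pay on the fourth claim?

Claim 1 — £2,175: £331 to deductible, leaving £1,844; coinsurance £1,844 × 25% = £461. Cost to patient: £792. OOP to date £792.
Claim 2 — £1,443: deductible met; 25% of £1,443 = £360.75. Patient owes £360.75 (running OOP £1,152.75).
Claim 3 — £472: 25% coinsurance on £472 = £118. Cost to patient: £118. OOP to date £1,270.75.
Claim 4 — £9,398: 25% coinsurance on £9,398 = £2,349.50. Adding that to £1,270.75 gives £3,620.25, past the £1,800 cap; patient pays only £1,800 − £1,270.75 = £529.25.

£529.25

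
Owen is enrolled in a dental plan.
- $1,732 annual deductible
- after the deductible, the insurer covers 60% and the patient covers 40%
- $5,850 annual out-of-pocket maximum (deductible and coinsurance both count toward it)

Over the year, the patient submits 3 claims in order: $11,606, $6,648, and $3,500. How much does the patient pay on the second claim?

Claim 1 — $11,606: deductible takes $1,732, $9,874 remains; patient's 40% is $3,949.60. Patient owes $5,681.60 (running OOP $5,681.60).
Claim 2 — $6,648: deductible met; 40% of $6,648 = $2,659.20. Adding that to $5,681.60 gives $8,340.80, past the $5,850 cap; patient pays only $5,850 − $5,681.60 = $168.40.

$168.40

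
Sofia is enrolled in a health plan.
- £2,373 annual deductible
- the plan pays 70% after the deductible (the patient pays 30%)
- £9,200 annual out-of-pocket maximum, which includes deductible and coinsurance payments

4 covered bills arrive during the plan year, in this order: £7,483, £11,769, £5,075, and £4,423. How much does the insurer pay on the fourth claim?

Claim 1 (£7,483): £2,373 finishes the deductible; £5,110 goes to coinsurance; patient's 30% is £1,533. Patient owes £3,906 (running OOP £3,906). Plan pays £7,483 − £3,906 = £3,577.
Claim 2 (£11,769): 30% coinsurance on £11,769 = £3,530.70. Cost to patient: £3,530.70. OOP to date £7,436.70. Plan pays £11,769 − £3,530.70 = £8,238.30.
Claim 3 (£5,075): 30% coinsurance on £5,075 = £1,522.50. Patient pays £1,522.50; OOP now £8,959.20. Insurer: £5,075 − £1,522.50 = £3,552.50.
Claim 4 (£4,423): 30% coinsurance on £4,423 = £1,326.90. Adding that to £8,959.20 gives £10,286.10, past the £9,200 cap; patient pays only £9,200 − £8,959.20 = £240.80. Insurer: £4,423 − £240.80 = £4,182.20.

£4,182.20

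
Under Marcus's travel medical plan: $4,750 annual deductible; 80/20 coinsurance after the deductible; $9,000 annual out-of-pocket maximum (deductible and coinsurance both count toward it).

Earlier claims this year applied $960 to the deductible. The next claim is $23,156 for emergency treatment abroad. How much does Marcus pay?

$7,663.20

Remaining deductible: $4,750 − $960 = $3,790.
After the $3,790 deductible portion, $23,156 − $3,790 = $19,366 is subject to coinsurance.
20% of $19,366 = $3,873.20 falls to the traveler.
Traveler responsibility before any cap: $3,790 + $3,873.20 = $7,663.20.
Total out-of-pocket so far would be $960 + $7,663.20 = $8,623.20, below the $9,000 cap — no reduction.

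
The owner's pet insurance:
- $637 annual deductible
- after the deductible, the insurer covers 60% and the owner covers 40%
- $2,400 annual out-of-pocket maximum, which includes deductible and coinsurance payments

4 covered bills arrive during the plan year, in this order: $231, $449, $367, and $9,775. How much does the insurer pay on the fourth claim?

$8,176

Bill 1, $231: fully absorbed by the deductible. Owner owes $231 (running OOP $231). Insurer: $231 − $231 = $0.
Bill 2, $449: $406 to deductible, leaving $43; owner's 40% is $17.20. Owner owes $423.20 (running OOP $654.20). Insurer: $449 − $423.20 = $25.80.
Bill 3, $367: deductible met; 40% of $367 = $146.80. Owner owes $146.80 (running OOP $801). Plan pays $367 − $146.80 = $220.20.
Bill 4, $9,775: deductible already satisfied, so owner's share is 40% × $9,775 = $3,910. OOP would hit $4,711 > $2,400, so the cap limits the owner to $2,400 − $801 = $1,599. Insurer: $9,775 − $1,599 = $8,176.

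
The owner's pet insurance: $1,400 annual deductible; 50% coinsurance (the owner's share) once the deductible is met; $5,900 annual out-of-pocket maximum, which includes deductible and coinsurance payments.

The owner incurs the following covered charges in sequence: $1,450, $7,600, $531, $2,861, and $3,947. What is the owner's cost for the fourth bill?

Claim 1 ($1,450): $1,400 finishes the deductible; $50 goes to coinsurance; 50% of $50 = $25. Owner pays $1,425; OOP now $1,425.
Claim 2 ($7,600): deductible met; 50% of $7,600 = $3,800. Owner owes $3,800 (running OOP $5,225).
Claim 3 ($531): deductible met; 50% of $531 = $265.50. Owner pays $265.50; OOP now $5,490.50.
Claim 4 ($2,861): deductible met; 50% of $2,861 = $1,430.50. That would push OOP to $6,921, over the $5,900 cap, so owner pays $5,900 − $5,490.50 = $409.50.

$409.50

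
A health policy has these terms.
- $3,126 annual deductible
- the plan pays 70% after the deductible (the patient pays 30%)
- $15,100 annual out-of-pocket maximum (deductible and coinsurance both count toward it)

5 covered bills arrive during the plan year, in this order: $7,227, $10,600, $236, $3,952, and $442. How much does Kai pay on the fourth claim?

Claim 1 — $7,227: deductible takes $3,126, $4,101 remains; coinsurance $4,101 × 30% = $1,230.30. Patient pays $4,356.30; OOP now $4,356.30.
Claim 2 — $10,600: 30% coinsurance on $10,600 = $3,180. Cost to patient: $3,180. OOP to date $7,536.30.
Claim 3 — $236: deductible already satisfied, so patient's share is 30% × $236 = $70.80. Patient owes $70.80 (running OOP $7,607.10).
Claim 4 — $3,952: 30% coinsurance on $3,952 = $1,185.60. Patient owes $1,185.60 (running OOP $8,792.70).

$1,185.60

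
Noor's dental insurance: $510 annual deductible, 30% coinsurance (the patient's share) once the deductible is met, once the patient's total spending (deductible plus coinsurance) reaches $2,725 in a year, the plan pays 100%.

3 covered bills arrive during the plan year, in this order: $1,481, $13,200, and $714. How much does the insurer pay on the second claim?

$11,276.30

Claim 1 ($1,481): $510 to deductible, leaving $971; patient's 30% is $291.30. Cost to patient: $801.30. OOP to date $801.30. Plan pays $1,481 − $801.30 = $679.70.
Claim 2 ($13,200): deductible already satisfied, so patient's share is 30% × $13,200 = $3,960. That would push OOP to $4,761.30, over the $2,725 cap, so patient pays $2,725 − $801.30 = $1,923.70. Plan pays $13,200 − $1,923.70 = $11,276.30.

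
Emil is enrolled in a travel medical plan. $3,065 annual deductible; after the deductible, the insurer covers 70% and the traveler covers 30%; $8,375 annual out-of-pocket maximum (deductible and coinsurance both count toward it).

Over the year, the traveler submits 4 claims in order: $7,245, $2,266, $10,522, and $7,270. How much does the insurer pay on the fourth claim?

$7,050.40

Claim 1 — $7,245: deductible takes $3,065, $4,180 remains; traveler's 30% is $1,254. Traveler pays $4,319; OOP now $4,319. Insurer: $7,245 − $4,319 = $2,926.
Claim 2 — $2,266: 30% coinsurance on $2,266 = $679.80. Cost to traveler: $679.80. OOP to date $4,998.80. Plan pays $2,266 − $679.80 = $1,586.20.
Claim 3 — $10,522: deductible met; 30% of $10,522 = $3,156.60. Cost to traveler: $3,156.60. OOP to date $8,155.40. Insurer: $10,522 − $3,156.60 = $7,365.40.
Claim 4 — $7,270: 30% coinsurance on $7,270 = $2,181. That would push OOP to $10,336.40, over the $8,375 cap, so traveler pays $8,375 − $8,155.40 = $219.60. Plan pays $7,270 − $219.60 = $7,050.40.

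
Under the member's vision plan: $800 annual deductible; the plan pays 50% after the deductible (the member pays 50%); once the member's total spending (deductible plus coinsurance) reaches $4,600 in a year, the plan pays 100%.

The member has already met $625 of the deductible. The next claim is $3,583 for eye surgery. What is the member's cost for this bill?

$625 of the $800 deductible is already met, leaving $175.
The remaining $3,408 (= $3,583 − $175) moves to coinsurance.
Member's 50% share of $3,408 is $1,704.
That puts the member's cost at $175 + $1,704 = $1,879 before any cap.
Cumulative spending $625 + $1,879 = $2,504 stays under the $4,600 maximum.

$1,879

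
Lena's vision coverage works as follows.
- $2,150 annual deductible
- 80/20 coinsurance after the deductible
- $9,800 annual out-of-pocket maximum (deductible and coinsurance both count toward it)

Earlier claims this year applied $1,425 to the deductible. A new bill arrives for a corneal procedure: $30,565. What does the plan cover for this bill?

$23,872

Deductible still to meet: $2,150 − $1,425 = $725.
After the $725 deductible portion, $30,565 − $725 = $29,840 is subject to coinsurance.
Member's 20% share of $29,840 is $5,968.
Member responsibility before any cap: $725 + $5,968 = $6,693.
Cumulative spending $1,425 + $6,693 = $8,118 stays under the $9,800 maximum.
The plan picks up $30,565 − $6,693 = $23,872.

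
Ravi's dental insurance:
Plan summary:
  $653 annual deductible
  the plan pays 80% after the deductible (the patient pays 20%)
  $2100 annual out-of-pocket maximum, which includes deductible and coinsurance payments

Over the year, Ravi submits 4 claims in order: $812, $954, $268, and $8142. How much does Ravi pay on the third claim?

$53.60

Claim 1 ($812): $653 finishes the deductible; $159 goes to coinsurance; coinsurance $159 × 20% = $31.80. Patient owes $684.80 (running OOP $684.80).
Claim 2 ($954): deductible met; 20% of $954 = $190.80. Patient owes $190.80 (running OOP $875.60).
Claim 3 ($268): deductible already satisfied, so patient's share is 20% × $268 = $53.60. Patient owes $53.60 (running OOP $929.20).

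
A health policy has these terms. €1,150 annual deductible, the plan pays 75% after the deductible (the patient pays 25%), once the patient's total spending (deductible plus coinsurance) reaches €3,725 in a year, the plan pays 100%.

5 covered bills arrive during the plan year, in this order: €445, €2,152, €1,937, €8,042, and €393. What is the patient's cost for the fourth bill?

#1 (€445): fully absorbed by the deductible. Patient pays €445; OOP now €445.
#2 (€2,152): deductible takes €705, €1,447 remains; patient's 25% is €361.75. Patient pays €1,066.75; OOP now €1,511.75.
#3 (€1,937): 25% coinsurance on €1,937 = €484.25. Patient owes €484.25 (running OOP €1,996).
#4 (€8,042): deductible met; 25% of €8,042 = €2,010.50. Adding that to €1,996 gives €4,006.50, past the €3,725 cap; patient pays only €3,725 − €1,996 = €1,729.

€1,729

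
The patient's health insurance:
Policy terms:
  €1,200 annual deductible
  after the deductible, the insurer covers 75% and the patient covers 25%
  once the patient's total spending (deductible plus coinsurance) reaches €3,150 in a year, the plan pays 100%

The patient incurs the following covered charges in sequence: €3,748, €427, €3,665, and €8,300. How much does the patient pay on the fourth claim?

€290

#1 (€3,748): €1,200 finishes the deductible; €2,548 goes to coinsurance; 25% of €2,548 = €637. Patient pays €1,837; OOP now €1,837.
#2 (€427): deductible already satisfied, so patient's share is 25% × €427 = €106.75. Patient pays €106.75; OOP now €1,943.75.
#3 (€3,665): deductible met; 25% of €3,665 = €916.25. Cost to patient: €916.25. OOP to date €2,860.
#4 (€8,300): deductible met; 25% of €8,300 = €2,075. Adding that to €2,860 gives €4,935, past the €3,150 cap; patient pays only €3,150 − €2,860 = €290.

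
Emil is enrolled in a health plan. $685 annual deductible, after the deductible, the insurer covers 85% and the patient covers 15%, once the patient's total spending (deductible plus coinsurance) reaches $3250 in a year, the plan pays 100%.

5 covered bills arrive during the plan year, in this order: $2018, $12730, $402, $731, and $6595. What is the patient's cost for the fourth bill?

$109.65

Claim 1 — $2018: $685 finishes the deductible; $1333 goes to coinsurance; 15% of $1333 = $199.95. Cost to patient: $884.95. OOP to date $884.95.
Claim 2 — $12730: 15% coinsurance on $12730 = $1909.50. Patient owes $1909.50 (running OOP $2794.45).
Claim 3 — $402: deductible already satisfied, so patient's share is 15% × $402 = $60.30. Cost to patient: $60.30. OOP to date $2854.75.
Claim 4 — $731: deductible met; 15% of $731 = $109.65. Patient owes $109.65 (running OOP $2964.40).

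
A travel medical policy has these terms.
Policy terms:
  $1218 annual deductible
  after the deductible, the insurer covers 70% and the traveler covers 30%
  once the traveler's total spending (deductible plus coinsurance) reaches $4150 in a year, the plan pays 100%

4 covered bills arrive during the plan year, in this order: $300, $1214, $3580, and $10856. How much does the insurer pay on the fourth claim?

$9086.80

Claim 1 — $300: all of it applies to the deductible. Traveler owes $300 (running OOP $300). Insurer: $300 − $300 = $0.
Claim 2 — $1214: deductible takes $918, $296 remains; traveler's 30% is $88.80. Cost to traveler: $1006.80. OOP to date $1306.80. Plan pays $1214 − $1006.80 = $207.20.
Claim 3 — $3580: deductible met; 30% of $3580 = $1074. Traveler pays $1074; OOP now $2380.80. Insurer: $3580 − $1074 = $2506.
Claim 4 — $10856: 30% coinsurance on $10856 = $3256.80. OOP would hit $5637.60 > $4150, so the cap limits the traveler to $4150 − $2380.80 = $1769.20. Insurer: $10856 − $1769.20 = $9086.80.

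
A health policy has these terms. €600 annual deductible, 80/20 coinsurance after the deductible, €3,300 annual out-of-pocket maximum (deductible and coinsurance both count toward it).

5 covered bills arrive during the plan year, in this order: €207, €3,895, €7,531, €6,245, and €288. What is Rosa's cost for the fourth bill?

Bill 1, €207: entire amount goes to the deductible. Patient owes €207 (running OOP €207).
Bill 2, €3,895: €393 to deductible, leaving €3,502; coinsurance €3,502 × 20% = €700.40. Cost to patient: €1,093.40. OOP to date €1,300.40.
Bill 3, €7,531: deductible met; 20% of €7,531 = €1,506.20. Patient owes €1,506.20 (running OOP €2,806.60).
Bill 4, €6,245: deductible already satisfied, so patient's share is 20% × €6,245 = €1,249. Adding that to €2,806.60 gives €4,055.60, past the €3,300 cap; patient pays only €3,300 − €2,806.60 = €493.40.

€493.40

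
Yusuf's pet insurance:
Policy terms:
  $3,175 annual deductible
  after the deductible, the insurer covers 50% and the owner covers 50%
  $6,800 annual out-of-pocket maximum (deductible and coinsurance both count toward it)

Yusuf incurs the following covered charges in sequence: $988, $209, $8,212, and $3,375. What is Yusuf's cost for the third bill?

Bill 1, $988: entire amount goes to the deductible. Owner pays $988; OOP now $988.
Bill 2, $209: fully absorbed by the deductible. Owner owes $209 (running OOP $1,197).
Bill 3, $8,212: $1,978 to deductible, leaving $6,234; coinsurance $6,234 × 50% = $3,117. Cost to owner: $5,095. OOP to date $6,292.

$5,095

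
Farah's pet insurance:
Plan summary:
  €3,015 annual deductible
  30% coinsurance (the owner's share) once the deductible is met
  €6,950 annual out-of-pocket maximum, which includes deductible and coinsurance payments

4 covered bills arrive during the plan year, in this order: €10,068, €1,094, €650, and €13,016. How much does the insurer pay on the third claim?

€455

Bill 1, €10,068: deductible takes €3,015, €7,053 remains; coinsurance €7,053 × 30% = €2,115.90. Cost to owner: €5,130.90. OOP to date €5,130.90. Plan pays €10,068 − €5,130.90 = €4,937.10.
Bill 2, €1,094: 30% coinsurance on €1,094 = €328.20. Owner pays €328.20; OOP now €5,459.10. Plan pays €1,094 − €328.20 = €765.80.
Bill 3, €650: deductible met; 30% of €650 = €195. Owner owes €195 (running OOP €5,654.10). Insurer: €650 − €195 = €455.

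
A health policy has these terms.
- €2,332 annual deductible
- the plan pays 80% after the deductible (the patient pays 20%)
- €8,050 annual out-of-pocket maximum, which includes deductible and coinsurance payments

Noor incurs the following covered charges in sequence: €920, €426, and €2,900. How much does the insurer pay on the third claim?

€1,531.20

Claim 1 — €920: entire amount goes to the deductible. Cost to patient: €920. OOP to date €920. Plan pays €920 − €920 = €0.
Claim 2 — €426: all of it applies to the deductible. Cost to patient: €426. OOP to date €1,346. Insurer: €426 − €426 = €0.
Claim 3 — €2,900: deductible takes €986, €1,914 remains; coinsurance €1,914 × 20% = €382.80. Patient pays €1,368.80; OOP now €2,714.80. Insurer: €2,900 − €1,368.80 = €1,531.20.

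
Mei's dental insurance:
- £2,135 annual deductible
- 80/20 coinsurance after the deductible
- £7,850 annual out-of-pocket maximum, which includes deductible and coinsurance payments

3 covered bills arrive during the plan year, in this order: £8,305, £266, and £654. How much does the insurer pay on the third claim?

£523.20

Claim 1 (£8,305): deductible takes £2,135, £6,170 remains; 20% of £6,170 = £1,234. Patient pays £3,369; OOP now £3,369. Insurer: £8,305 − £3,369 = £4,936.
Claim 2 (£266): deductible already satisfied, so patient's share is 20% × £266 = £53.20. Patient pays £53.20; OOP now £3,422.20. Insurer: £266 − £53.20 = £212.80.
Claim 3 (£654): deductible already satisfied, so patient's share is 20% × £654 = £130.80. Patient pays £130.80; OOP now £3,553. Plan pays £654 − £130.80 = £523.20.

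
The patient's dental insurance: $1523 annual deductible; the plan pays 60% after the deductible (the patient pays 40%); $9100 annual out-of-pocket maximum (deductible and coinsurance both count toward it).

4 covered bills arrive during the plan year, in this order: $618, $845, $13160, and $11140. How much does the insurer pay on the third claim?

$7860

Claim 1 ($618): entire amount goes to the deductible. Cost to patient: $618. OOP to date $618. Plan pays $618 − $618 = $0.
Claim 2 ($845): all of it applies to the deductible. Cost to patient: $845. OOP to date $1463. Plan pays $845 − $845 = $0.
Claim 3 ($13160): deductible takes $60, $13100 remains; 40% of $13100 = $5240. Cost to patient: $5300. OOP to date $6763. Insurer: $13160 − $5300 = $7860.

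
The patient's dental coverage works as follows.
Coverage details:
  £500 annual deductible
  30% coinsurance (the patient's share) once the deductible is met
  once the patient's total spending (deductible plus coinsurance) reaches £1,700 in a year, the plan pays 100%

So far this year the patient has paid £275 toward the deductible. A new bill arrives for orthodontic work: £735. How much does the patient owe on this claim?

£378

£275 of the £500 deductible is already met, leaving £225.
That leaves £735 − £225 = £510 for coinsurance.
Coinsurance: £510 × 30% = £153.
Patient responsibility before any cap: £225 + £153 = £378.
Total out-of-pocket so far would be £275 + £378 = £653, below the £1,700 cap — no reduction.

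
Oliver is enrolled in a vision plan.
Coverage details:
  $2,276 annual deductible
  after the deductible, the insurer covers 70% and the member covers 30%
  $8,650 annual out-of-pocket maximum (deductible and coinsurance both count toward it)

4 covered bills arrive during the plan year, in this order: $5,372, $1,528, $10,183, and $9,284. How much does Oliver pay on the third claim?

$3,054.90

Claim 1 — $5,372: deductible takes $2,276, $3,096 remains; coinsurance $3,096 × 30% = $928.80. Member owes $3,204.80 (running OOP $3,204.80).
Claim 2 — $1,528: deductible already satisfied, so member's share is 30% × $1,528 = $458.40. Member owes $458.40 (running OOP $3,663.20).
Claim 3 — $10,183: deductible met; 30% of $10,183 = $3,054.90. Cost to member: $3,054.90. OOP to date $6,718.10.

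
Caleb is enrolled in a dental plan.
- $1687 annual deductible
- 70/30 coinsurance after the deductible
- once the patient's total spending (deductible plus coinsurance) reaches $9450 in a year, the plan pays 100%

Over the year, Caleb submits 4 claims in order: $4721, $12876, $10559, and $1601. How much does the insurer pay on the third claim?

#1 ($4721): deductible takes $1687, $3034 remains; patient's 30% is $910.20. Patient owes $2597.20 (running OOP $2597.20). Plan pays $4721 − $2597.20 = $2123.80.
#2 ($12876): deductible met; 30% of $12876 = $3862.80. Patient owes $3862.80 (running OOP $6460). Plan pays $12876 − $3862.80 = $9013.20.
#3 ($10559): deductible already satisfied, so patient's share is 30% × $10559 = $3167.70. OOP would hit $9627.70 > $9450, so the cap limits the patient to $9450 − $6460 = $2990. Insurer: $10559 − $2990 = $7569.

$7569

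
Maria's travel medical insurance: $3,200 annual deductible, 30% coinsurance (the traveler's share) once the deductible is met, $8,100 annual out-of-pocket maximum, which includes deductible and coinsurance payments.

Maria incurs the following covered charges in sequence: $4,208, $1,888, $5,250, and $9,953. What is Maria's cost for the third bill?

$1,575

Bill 1, $4,208: $3,200 finishes the deductible; $1,008 goes to coinsurance; traveler's 30% is $302.40. Traveler pays $3,502.40; OOP now $3,502.40.
Bill 2, $1,888: deductible already satisfied, so traveler's share is 30% × $1,888 = $566.40. Traveler owes $566.40 (running OOP $4,068.80).
Bill 3, $5,250: deductible met; 30% of $5,250 = $1,575. Traveler pays $1,575; OOP now $5,643.80.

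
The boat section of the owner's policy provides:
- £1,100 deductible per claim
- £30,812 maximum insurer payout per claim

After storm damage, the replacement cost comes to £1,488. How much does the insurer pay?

£388

Subtract the deductible: £1,488 − £1,100 = £388.
£388 ≤ £30,812, so the limit doesn't bind; insurer pays £388.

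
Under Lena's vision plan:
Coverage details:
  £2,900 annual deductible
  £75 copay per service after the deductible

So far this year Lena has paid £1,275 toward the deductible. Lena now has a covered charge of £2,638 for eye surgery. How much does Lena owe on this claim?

£1,700

£1,275 of the £2,900 deductible is already met, leaving £1,625.
The remaining £1,013 (= £2,638 − £1,625) moves to the copay.
Copay on this service: £75.
So the member owes £1,625 + £75 = £1,700.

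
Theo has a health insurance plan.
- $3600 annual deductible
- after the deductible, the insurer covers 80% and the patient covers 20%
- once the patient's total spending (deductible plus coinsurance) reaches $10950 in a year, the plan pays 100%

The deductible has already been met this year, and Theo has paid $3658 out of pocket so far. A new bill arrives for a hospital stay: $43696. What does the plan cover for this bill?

$36404

The deductible is already satisfied, so the full bill goes to coinsurance.
20% of $43696 = $8739.20 falls to the patient.
That would bring total out-of-pocket to $12397.20, past the $10950 cap. The patient is capped at $10950 − $3658 = $7292 on this claim.
Insurer pays the balance: $43696 − $7292 = $36404.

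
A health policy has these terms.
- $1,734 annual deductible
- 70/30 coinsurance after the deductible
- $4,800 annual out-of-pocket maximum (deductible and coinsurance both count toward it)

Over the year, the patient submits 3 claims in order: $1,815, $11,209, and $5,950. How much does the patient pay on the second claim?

$3,041.70

Claim 1 ($1,815): deductible takes $1,734, $81 remains; 30% of $81 = $24.30. Cost to patient: $1,758.30. OOP to date $1,758.30.
Claim 2 ($11,209): deductible met; 30% of $11,209 = $3,362.70. Adding that to $1,758.30 gives $5,121, past the $4,800 cap; patient pays only $4,800 − $1,758.30 = $3,041.70.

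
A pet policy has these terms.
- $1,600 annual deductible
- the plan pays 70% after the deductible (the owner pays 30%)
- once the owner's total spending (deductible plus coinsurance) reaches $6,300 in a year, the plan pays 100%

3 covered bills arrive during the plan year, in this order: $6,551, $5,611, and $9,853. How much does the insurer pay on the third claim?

$8,321.60

#1 ($6,551): $1,600 to deductible, leaving $4,951; owner's 30% is $1,485.30. Cost to owner: $3,085.30. OOP to date $3,085.30. Plan pays $6,551 − $3,085.30 = $3,465.70.
#2 ($5,611): deductible met; 30% of $5,611 = $1,683.30. Owner pays $1,683.30; OOP now $4,768.60. Plan pays $5,611 − $1,683.30 = $3,927.70.
#3 ($9,853): deductible already satisfied, so owner's share is 30% × $9,853 = $2,955.90. Adding that to $4,768.60 gives $7,724.50, past the $6,300 cap; owner pays only $6,300 − $4,768.60 = $1,531.40. Plan pays $9,853 − $1,531.40 = $8,321.60.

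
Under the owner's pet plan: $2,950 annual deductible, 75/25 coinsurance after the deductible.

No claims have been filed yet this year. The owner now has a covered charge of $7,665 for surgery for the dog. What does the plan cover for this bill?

Deductible not yet touched, so the first $2,950 of the bill goes to the deductible.
After the $2,950 deductible portion, $7,665 − $2,950 = $4,715 is subject to coinsurance.
25% of $4,715 = $1,178.75 falls to the owner.
So the owner owes $2,950 + $1,178.75 = $4,128.75.
Insurer pays the balance: $7,665 − $4,128.75 = $3,536.25.

$3,536.25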